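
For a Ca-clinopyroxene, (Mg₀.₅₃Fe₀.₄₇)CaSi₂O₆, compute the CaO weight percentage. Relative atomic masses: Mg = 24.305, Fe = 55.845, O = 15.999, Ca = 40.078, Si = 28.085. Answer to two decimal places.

Molar mass of (Mg₀.₅₃Fe₀.₄₇)CaSi₂O₆ = 0.53×24.305 + 0.47×55.845 + 1×40.078 + 2×28.085 + 6×15.999 = 231.371 g/mol.
Each formula unit contains 1 Ca, equivalent to 1/1 = 1.0000 mol CaO.
M(CaO) = 1×40.078 + 1×15.999 = 56.077 g/mol.
Mass of CaO per formula unit = 1.0000 × 56.077 = 56.077 g.
CaO wt% = 56.077 / 231.371 × 100 = 24.24%.

24.24 wt%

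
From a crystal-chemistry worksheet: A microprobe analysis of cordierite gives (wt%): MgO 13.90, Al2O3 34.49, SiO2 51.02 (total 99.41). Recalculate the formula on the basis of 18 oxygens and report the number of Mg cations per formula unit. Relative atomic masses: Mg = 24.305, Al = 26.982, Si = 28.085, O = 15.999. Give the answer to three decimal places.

2.030 Mg apfu

13.90 wt% MgO ÷ 40.304 g/mol = 0.34488 mol, giving 0.34488 Mg and 0.34488 O.
34.49 wt% Al2O3 ÷ 101.961 g/mol = 0.33827 mol, giving 0.67654 Al and 1.01481 O.
51.02 wt% SiO2 ÷ 60.083 g/mol = 0.84916 mol, giving 0.84916 Si and 1.69832 O.
Oxygen sums to 3.05801; scaling by 18/3.05801 = 5.88618 puts the formula on 18 O.
Mg: 0.34488 × 5.88618 = 2.030 atoms per formula unit.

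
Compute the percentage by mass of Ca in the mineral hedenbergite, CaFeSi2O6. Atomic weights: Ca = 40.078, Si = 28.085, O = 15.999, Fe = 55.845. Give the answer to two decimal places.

16.15 wt%

M(CaFeSi2O6) = 248.087 g/mol.
Ca contributes 1 × 40.078 = 40.078 g per mole.
40.078/248.087 = 0.1615 → 16.15%.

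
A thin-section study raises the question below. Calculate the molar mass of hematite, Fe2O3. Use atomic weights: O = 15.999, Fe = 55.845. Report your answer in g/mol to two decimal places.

159.69 g/mol

The formula mass is the sum 2(55.845) + 3(15.999).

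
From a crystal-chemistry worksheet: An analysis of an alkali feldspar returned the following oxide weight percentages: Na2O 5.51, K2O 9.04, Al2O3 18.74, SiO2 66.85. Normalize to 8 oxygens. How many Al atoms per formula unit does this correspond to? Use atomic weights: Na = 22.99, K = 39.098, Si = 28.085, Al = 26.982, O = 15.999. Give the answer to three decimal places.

5.51 wt% Na2O ÷ 61.979 g/mol = 0.08890 mol, giving 0.17780 Na and 0.08890 O.
9.04 wt% K2O ÷ 94.195 g/mol = 0.09597 mol, giving 0.19194 K and 0.09597 O.
18.74 wt% Al2O3 ÷ 101.961 g/mol = 0.18380 mol, giving 0.36760 Al and 0.55140 O.
66.85 wt% SiO2 ÷ 60.083 g/mol = 1.11263 mol, giving 1.11263 Si and 2.22526 O.
Oxygen sums to 2.96153; scaling by 8/2.96153 = 2.70131 puts the formula on 8 O.
Al: 0.36760 × 2.70131 = 0.993 atoms per formula unit.

0.993 Al apfu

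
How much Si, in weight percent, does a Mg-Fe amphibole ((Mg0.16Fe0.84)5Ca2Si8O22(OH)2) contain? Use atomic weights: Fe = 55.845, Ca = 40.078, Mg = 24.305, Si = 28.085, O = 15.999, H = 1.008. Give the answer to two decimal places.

Molar mass of (Mg0.16Fe0.84)5Ca2Si8O22(OH)2: 0.80*24.305 + 4.20*55.845 + 2*40.078 + 8*28.085 + 24*15.999 + 2*1.008 = 944.821 g/mol.
Mass of Si per formula unit: 8 × 28.085 = 224.680 g.
Weight fraction Si = 224.680 / 944.821 = 0.2378.

23.78 weight percent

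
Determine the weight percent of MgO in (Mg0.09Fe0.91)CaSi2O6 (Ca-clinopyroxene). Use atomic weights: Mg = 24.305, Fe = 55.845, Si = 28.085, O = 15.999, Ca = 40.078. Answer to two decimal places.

Molar mass of (Mg0.09Fe0.91)CaSi2O6 = 0.09*24.305 + 0.91*55.845 + 1*40.078 + 2*28.085 + 6*15.999 = 245.248 g/mol.
Each formula unit contains 0.09 Mg, equivalent to 0.09/1 = 0.0900 mol MgO.
M(MgO) = 1×24.305 + 1×15.999 = 40.304 g/mol.
Mass of MgO per formula unit = 0.0900 × 40.304 = 3.627 g.
MgO wt% = 3.627 / 245.248 × 100 = 1.48%.

1.48 wt%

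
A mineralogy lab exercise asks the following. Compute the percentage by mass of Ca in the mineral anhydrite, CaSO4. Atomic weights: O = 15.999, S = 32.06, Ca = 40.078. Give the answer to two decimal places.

29.44 weight percent

Molar mass of CaSO4: 1×40.078 + 1×32.06 + 4×15.999 = 136.134 g/mol.
Mass of Ca per formula unit: 1 × 40.078 = 40.078 g.
Weight fraction Ca = 40.078 / 136.134 = 0.2944.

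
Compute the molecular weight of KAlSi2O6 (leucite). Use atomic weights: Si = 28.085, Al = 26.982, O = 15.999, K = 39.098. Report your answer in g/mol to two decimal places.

218.24 g/mol

K: 1 × 39.098 = 39.0980
Al: 1 × 26.982 = 26.9820
Si: 2 × 28.085 = 56.1700
O: 6 × 15.999 = 95.9940
Summing the contributions gives the formula mass.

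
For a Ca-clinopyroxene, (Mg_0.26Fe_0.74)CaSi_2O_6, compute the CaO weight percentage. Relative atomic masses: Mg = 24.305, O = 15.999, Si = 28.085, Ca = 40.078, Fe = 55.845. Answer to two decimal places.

23.38 wt%

M((Mg_0.26Fe_0.74)CaSi_2O_6) = 239.887 g/mol; M(CaO) = 56.077 g/mol.
Moles CaO per formula unit = 1 Ca ÷ 1 = 1.0000.
CaO fraction = (1.0000 × 56.077) / 239.887 = 56.077/239.887 = 0.2338.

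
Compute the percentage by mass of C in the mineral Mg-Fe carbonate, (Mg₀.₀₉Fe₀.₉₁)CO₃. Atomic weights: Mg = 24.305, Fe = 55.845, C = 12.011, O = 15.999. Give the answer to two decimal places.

10.63 weight percent

M((Mg₀.₀₉Fe₀.₉₁)CO₃) = 113.014 g/mol.
C contributes 1 × 12.011 = 12.011 g per mole.
12.011/113.014 = 0.1063 → 10.63%.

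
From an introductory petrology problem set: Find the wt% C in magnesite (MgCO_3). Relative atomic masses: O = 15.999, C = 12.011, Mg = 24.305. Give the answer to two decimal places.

Molar mass of MgCO_3: 1*24.305 + 1*12.011 + 3*15.999 = 84.313 g/mol.
Mass of C per formula unit: 1 × 12.011 = 12.011 g.
Weight fraction C = 12.011 / 84.313 = 0.1425.

14.25 mass %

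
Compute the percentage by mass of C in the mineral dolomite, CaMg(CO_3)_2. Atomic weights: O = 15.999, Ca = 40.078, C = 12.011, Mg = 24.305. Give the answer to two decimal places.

Molar mass of CaMg(CO_3)_2: 1·40.078 + 1·24.305 + 2·12.011 + 6·15.999 = 184.399 g/mol.
Mass of C per formula unit: 2 × 12.011 = 24.022 g.
Weight fraction C = 24.022 / 184.399 = 0.1303.

13.03 weight percent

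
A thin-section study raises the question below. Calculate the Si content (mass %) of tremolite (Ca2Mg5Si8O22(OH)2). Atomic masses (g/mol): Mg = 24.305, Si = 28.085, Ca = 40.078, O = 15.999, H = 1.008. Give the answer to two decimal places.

27.66 mass %

M(Ca2Mg5Si8O22(OH)2) = 812.353 g/mol.
Si contributes 8 × 28.085 = 224.680 g per mole.
224.680/812.353 = 0.2766 → 27.66%.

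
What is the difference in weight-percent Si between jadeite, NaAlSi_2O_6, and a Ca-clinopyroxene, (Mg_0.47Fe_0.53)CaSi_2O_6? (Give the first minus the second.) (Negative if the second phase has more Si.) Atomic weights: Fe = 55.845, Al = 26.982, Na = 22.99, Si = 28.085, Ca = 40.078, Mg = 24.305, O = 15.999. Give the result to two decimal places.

First mineral: 56.170 g Si in 202.136 g formula = 27.79 wt% Si.
Second mineral: 56.170 g Si in 233.263 g formula = 24.08 wt% Si.
27.79% − 24.08% gives a difference of 3.71 percentage points.

3.71 percentage points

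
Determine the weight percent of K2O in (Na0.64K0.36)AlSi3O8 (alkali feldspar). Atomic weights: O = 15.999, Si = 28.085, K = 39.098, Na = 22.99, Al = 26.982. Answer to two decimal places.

6.33 wt%

M((Na0.64K0.36)AlSi3O8) = 268.018 g/mol; M(K2O) = 94.195 g/mol.
Moles K2O per formula unit = 0.36 K ÷ 2 = 0.1800.
K2O fraction = (0.1800 × 94.195) / 268.018 = 16.955/268.018 = 0.0633.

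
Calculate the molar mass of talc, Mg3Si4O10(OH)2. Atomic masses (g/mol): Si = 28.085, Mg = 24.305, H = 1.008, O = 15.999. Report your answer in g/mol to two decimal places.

Mg: 3 × 24.305 = 72.9150
Si: 4 × 28.085 = 112.3400
O: 12 × 15.999 = 191.9880
H: 2 × 1.008 = 2.0160
Summing the contributions gives the formula mass.

379.26 g/mol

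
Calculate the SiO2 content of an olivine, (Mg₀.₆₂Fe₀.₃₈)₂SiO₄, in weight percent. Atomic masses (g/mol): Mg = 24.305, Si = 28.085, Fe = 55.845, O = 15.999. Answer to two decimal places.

Molar mass of (Mg₀.₆₂Fe₀.₃₈)₂SiO₄ = 1.24×24.305 + 0.76×55.845 + 1×28.085 + 4×15.999 = 164.661 g/mol.
Each formula unit contains 1 Si, equivalent to 1/1 = 1.0000 mol SiO2.
M(SiO2) = 1×28.085 + 2×15.999 = 60.083 g/mol.
Mass of SiO2 per formula unit = 1.0000 × 60.083 = 60.083 g.
SiO2 wt% = 60.083 / 164.661 × 100 = 36.49%.

36.49 wt%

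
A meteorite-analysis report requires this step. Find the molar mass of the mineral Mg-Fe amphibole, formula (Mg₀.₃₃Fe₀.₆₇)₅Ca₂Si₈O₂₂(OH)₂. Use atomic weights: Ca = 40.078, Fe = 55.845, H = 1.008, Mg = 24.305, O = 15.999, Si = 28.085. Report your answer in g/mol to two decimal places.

M = 1.65(24.305) + 3.35(55.845) + 2(40.078) + 8(28.085) + 24(15.999) + 2(1.008)

918.01 g/mol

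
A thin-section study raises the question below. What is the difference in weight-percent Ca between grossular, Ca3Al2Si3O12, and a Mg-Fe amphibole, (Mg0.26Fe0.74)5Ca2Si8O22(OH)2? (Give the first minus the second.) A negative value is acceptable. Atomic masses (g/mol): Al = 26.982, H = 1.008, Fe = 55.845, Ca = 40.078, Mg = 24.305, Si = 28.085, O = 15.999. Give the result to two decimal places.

First mineral: 120.234 g Ca in 450.441 g formula = 26.69 wt% Ca.
Second mineral: 80.156 g Ca in 929.051 g formula = 8.63 wt% Ca.
26.69% − 8.63% gives a difference of 18.06 percentage points.

18.06 percentage points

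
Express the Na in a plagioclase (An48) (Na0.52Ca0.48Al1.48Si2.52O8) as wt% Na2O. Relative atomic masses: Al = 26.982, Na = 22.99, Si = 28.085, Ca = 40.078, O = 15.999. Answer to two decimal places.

5.97 wt%

Formula mass = 269.892 g/mol.
0.52 Na → 0.2600 mol Na2O per formula unit; M(Na2O) = 61.979, so Na2O mass = 16.115 g.
16.115/269.892 × 100 = 5.97 wt%.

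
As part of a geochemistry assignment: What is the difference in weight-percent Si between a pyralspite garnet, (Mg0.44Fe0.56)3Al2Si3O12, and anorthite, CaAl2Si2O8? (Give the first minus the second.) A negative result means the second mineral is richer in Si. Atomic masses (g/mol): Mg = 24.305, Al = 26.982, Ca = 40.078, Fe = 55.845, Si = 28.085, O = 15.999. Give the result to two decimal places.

First mineral: 84.255 g Si in 456.109 g formula = 18.47 wt% Si.
Second mineral: 56.170 g Si in 278.204 g formula = 20.19 wt% Si.
18.47% − 20.19% gives a difference of -1.72 percentage points.

-1.72 percentage points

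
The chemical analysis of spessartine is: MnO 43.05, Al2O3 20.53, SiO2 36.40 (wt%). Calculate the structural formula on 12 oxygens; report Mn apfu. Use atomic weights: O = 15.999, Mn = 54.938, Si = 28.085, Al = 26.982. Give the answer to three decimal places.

MnO: 43.05/70.937 = 0.60688 mol → 0.60688 mol Mn, 0.60688 mol O.
Al2O3: 20.53/101.961 = 0.20135 mol → 0.40270 mol Al, 0.60405 mol O.
SiO2: 36.40/60.083 = 0.60583 mol → 0.60583 mol Si, 1.21166 mol O.
Total oxygen = 2.42259 mol. Normalization factor = 12/2.42259 = 4.95338.
Mn per 12 O = 0.60688 × 4.95338 = 3.006.

3.006 Mn apfu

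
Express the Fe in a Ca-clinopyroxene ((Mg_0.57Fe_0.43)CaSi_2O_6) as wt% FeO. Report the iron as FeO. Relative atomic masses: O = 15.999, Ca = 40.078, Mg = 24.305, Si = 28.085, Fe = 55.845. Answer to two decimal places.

13.43 wt%

M((Mg_0.57Fe_0.43)CaSi_2O_6) = 230.109 g/mol; M(FeO) = 71.844 g/mol.
Moles FeO per formula unit = 0.43 Fe ÷ 1 = 0.4300.
FeO fraction = (0.4300 × 71.844) / 230.109 = 30.893/230.109 = 0.1343.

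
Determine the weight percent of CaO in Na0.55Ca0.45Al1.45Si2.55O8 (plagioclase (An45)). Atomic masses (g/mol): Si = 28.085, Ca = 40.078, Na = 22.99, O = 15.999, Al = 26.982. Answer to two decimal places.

Molar mass of Na0.55Ca0.45Al1.45Si2.55O8 = 0.55×22.99 + 0.45×40.078 + 1.45×26.982 + 2.55×28.085 + 8×15.999 = 269.412 g/mol.
Each formula unit contains 0.45 Ca, equivalent to 0.45/1 = 0.4500 mol CaO.
M(CaO) = 1×40.078 + 1×15.999 = 56.077 g/mol.
Mass of CaO per formula unit = 0.4500 × 56.077 = 25.235 g.
CaO wt% = 25.235 / 269.412 × 100 = 9.37%.

9.37 wt%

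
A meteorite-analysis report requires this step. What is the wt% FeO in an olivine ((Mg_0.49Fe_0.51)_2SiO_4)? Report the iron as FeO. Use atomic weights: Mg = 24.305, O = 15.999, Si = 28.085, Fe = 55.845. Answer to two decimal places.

Formula mass = 172.862 g/mol.
1.02 Fe → 1.0200 mol FeO per formula unit; M(FeO) = 71.844, so FeO mass = 73.281 g.
73.281/172.862 × 100 = 42.39 wt%.

42.39 wt%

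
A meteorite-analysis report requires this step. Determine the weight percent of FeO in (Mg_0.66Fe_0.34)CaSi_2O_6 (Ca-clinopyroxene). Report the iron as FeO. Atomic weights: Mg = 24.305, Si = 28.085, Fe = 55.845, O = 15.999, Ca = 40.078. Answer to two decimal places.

10.75 wt%

Formula mass = 227.271 g/mol.
0.34 Fe → 0.3400 mol FeO per formula unit; M(FeO) = 71.844, so FeO mass = 24.427 g.
24.427/227.271 × 100 = 10.75 wt%.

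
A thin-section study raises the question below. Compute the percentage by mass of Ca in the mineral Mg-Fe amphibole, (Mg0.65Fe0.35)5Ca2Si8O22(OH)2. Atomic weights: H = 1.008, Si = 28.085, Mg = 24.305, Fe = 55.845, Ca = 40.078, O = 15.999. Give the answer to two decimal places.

M((Mg0.65Fe0.35)5Ca2Si8O22(OH)2) = 867.548 g/mol.
Ca contributes 2 × 40.078 = 80.156 g per mole.
80.156/867.548 = 0.0924 → 9.24%.

9.24 mass %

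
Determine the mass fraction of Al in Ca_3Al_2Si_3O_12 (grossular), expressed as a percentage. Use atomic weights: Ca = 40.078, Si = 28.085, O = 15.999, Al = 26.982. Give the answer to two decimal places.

11.98 mass %

Molar mass of Ca_3Al_2Si_3O_12: 3·40.078 + 2·26.982 + 3·28.085 + 12·15.999 = 450.441 g/mol.
Mass of Al per formula unit: 2 × 26.982 = 53.964 g.
Weight fraction Al = 53.964 / 450.441 = 0.1198.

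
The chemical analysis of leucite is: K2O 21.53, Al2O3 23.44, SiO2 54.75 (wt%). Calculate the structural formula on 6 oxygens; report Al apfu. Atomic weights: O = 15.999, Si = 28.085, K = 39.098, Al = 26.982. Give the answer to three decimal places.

1.007 Al apfu

K2O (M=94.195): mol = 0.22857; K = 0.45714, O = 0.22857.
Al2O3 (M=101.961): mol = 0.22989; Al = 0.45978, O = 0.68967.
SiO2 (M=60.083): mol = 0.91124; Si = 0.91124, O = 1.82248.
ΣO = 2.74072; factor = 6/ΣO = 2.18921.
Al apfu = 0.45978 × 2.18921 = 1.007.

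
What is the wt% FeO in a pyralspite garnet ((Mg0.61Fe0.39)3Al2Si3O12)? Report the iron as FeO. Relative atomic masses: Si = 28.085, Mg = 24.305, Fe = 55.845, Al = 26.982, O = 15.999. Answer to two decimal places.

19.10 wt%

Molar mass of (Mg0.61Fe0.39)3Al2Si3O12 = 1.83*24.305 + 1.17*55.845 + 2*26.982 + 3*28.085 + 12*15.999 = 440.024 g/mol.
Each formula unit contains 1.17 Fe, equivalent to 1.17/1 = 1.1700 mol FeO.
M(FeO) = 1×55.845 + 1×15.999 = 71.844 g/mol.
Mass of FeO per formula unit = 1.1700 × 71.844 = 84.057 g.
FeO wt% = 84.057 / 440.024 × 100 = 19.10%.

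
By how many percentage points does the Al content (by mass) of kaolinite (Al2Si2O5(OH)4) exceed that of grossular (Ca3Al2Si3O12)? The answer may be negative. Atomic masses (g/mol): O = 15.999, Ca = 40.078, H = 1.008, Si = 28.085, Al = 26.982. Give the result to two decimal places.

First mineral: 53.964 g Al in 258.157 g formula = 20.90 wt% Al.
Second mineral: 53.964 g Al in 450.441 g formula = 11.98 wt% Al.
20.90% − 11.98% gives a difference of 8.92 percentage points.

8.92 percentage points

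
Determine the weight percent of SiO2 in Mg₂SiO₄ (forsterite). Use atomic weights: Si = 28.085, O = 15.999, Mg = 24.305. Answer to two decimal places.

42.71 wt%

Molar mass of Mg₂SiO₄ = 2·24.305 + 1·28.085 + 4·15.999 = 140.691 g/mol.
Each formula unit contains 1 Si, equivalent to 1/1 = 1.0000 mol SiO2.
M(SiO2) = 1×28.085 + 2×15.999 = 60.083 g/mol.
Mass of SiO2 per formula unit = 1.0000 × 60.083 = 60.083 g.
SiO2 wt% = 60.083 / 140.691 × 100 = 42.71%.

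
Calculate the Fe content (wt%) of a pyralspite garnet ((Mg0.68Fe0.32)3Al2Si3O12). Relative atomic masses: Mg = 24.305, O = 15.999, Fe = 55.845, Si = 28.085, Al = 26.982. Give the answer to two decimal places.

Formula mass = 2.04·24.305 + 0.96·55.845 + 2·26.982 + 3·28.085 + 12·15.999 = 433.400 g/mol, of which 53.611 g is Fe.
So Fe makes up 53.611/433.400 = 0.1237 of the mass, i.e. 12.37%.

12.37 wt%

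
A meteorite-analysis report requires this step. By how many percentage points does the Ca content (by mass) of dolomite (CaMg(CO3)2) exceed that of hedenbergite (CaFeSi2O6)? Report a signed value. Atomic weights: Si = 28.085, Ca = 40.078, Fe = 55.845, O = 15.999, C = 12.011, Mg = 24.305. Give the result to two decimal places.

5.58 percentage points

M(CaMg(CO3)2) = 184.399 g/mol, so wt% Ca = 40.078/184.399 × 100 = 21.73%.
M(CaFeSi2O6) = 248.087 g/mol, so wt% Ca = 40.078/248.087 × 100 = 16.15%.
21.73 − 16.15 = 5.58 pp.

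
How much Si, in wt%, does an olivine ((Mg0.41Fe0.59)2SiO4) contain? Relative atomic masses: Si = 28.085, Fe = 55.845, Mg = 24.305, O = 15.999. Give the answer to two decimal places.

M((Mg0.41Fe0.59)2SiO4) = 177.908 g/mol.
Si contributes 1 × 28.085 = 28.085 g per mole.
28.085/177.908 = 0.1579 → 15.79%.

15.79 wt%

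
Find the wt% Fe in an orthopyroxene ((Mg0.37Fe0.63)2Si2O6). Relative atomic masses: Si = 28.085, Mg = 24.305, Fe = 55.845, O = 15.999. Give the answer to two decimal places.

Formula mass = 0.74*24.305 + 1.26*55.845 + 2*28.085 + 6*15.999 = 240.514 g/mol, of which 70.365 g is Fe.
So Fe makes up 70.365/240.514 = 0.2926 of the mass, i.e. 29.26%.

29.26 weight percent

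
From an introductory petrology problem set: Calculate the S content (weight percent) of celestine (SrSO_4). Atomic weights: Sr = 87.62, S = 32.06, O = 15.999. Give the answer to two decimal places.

17.45 weight percent

M(SrSO_4) = 183.676 g/mol.
S contributes 1 × 32.06 = 32.060 g per mole.
32.060/183.676 = 0.1745 → 17.45%.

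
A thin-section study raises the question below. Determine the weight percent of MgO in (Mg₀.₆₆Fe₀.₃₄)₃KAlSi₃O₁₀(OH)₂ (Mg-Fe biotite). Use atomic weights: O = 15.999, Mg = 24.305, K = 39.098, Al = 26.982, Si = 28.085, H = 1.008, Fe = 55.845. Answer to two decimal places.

17.76 wt%

Formula mass = 449.425 g/mol.
1.98 Mg → 1.9800 mol MgO per formula unit; M(MgO) = 40.304, so MgO mass = 79.802 g.
79.802/449.425 × 100 = 17.76 wt%.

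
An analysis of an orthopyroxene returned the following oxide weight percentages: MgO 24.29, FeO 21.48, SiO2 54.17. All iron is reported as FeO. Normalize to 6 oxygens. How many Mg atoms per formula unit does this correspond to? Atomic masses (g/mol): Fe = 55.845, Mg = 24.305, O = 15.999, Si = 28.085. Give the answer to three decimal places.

MgO: 24.29/40.304 = 0.60267 mol → 0.60267 mol Mg, 0.60267 mol O.
FeO: 21.48/71.844 = 0.29898 mol → 0.29898 mol Fe, 0.29898 mol O.
SiO2: 54.17/60.083 = 0.90159 mol → 0.90159 mol Si, 1.80318 mol O.
Total oxygen = 2.70483 mol. Normalization factor = 6/2.70483 = 2.21825.
Mg per 6 O = 0.60267 × 2.21825 = 1.337.

1.337 Mg apfu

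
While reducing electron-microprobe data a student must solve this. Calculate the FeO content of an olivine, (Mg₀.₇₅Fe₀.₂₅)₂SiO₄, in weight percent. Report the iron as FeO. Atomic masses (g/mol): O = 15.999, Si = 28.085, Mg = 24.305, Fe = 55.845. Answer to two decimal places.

Formula mass = 156.461 g/mol.
0.50 Fe → 0.5000 mol FeO per formula unit; M(FeO) = 71.844, so FeO mass = 35.922 g.
35.922/156.461 × 100 = 22.96 wt%.

22.96 wt%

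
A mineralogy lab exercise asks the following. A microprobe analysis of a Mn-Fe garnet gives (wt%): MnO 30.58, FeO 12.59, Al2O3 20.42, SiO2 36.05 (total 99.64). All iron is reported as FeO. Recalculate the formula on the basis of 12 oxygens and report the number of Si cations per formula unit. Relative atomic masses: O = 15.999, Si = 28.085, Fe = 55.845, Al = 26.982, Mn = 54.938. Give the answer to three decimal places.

2.991 Si apfu

MnO (M=70.937): mol = 0.43109; Mn = 0.43109, O = 0.43109.
FeO (M=71.844): mol = 0.17524; Fe = 0.17524, O = 0.17524.
Al2O3 (M=101.961): mol = 0.20027; Al = 0.40054, O = 0.60081.
SiO2 (M=60.083): mol = 0.60000; Si = 0.60000, O = 1.20000.
ΣO = 2.40714; factor = 12/ΣO = 4.98517.
Si apfu = 0.60000 × 4.98517 = 2.991.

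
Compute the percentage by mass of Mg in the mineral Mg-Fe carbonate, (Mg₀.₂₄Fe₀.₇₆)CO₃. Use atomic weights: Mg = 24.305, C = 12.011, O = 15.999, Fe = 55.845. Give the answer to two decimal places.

M((Mg₀.₂₄Fe₀.₇₆)CO₃) = 108.283 g/mol.
Mg contributes 0.24 × 24.305 = 5.833 g per mole.
5.833/108.283 = 0.0539 → 5.39%.

5.39 weight percent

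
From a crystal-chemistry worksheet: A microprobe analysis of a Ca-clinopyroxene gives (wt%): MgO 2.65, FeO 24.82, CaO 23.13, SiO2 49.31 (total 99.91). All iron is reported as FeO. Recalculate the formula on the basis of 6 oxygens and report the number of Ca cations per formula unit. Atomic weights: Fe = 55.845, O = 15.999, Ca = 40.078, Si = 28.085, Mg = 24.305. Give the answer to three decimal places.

1.004 Ca apfu

MgO: 2.65/40.304 = 0.06575 mol → 0.06575 mol Mg, 0.06575 mol O.
FeO: 24.82/71.844 = 0.34547 mol → 0.34547 mol Fe, 0.34547 mol O.
CaO: 23.13/56.077 = 0.41247 mol → 0.41247 mol Ca, 0.41247 mol O.
SiO2: 49.31/60.083 = 0.82070 mol → 0.82070 mol Si, 1.64140 mol O.
Total oxygen = 2.46509 mol. Normalization factor = 6/2.46509 = 2.43399.
Ca per 6 O = 0.41247 × 2.43399 = 1.004.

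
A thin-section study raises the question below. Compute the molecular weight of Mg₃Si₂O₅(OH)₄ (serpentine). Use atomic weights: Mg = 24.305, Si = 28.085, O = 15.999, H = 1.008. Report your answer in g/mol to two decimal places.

The formula mass is the sum 3·24.305 + 2·28.085 + 9·15.999 + 4·1.008.

277.11 g/mol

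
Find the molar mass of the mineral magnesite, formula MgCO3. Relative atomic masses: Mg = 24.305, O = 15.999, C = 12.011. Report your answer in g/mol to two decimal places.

84.31 g/mol

M = 1×24.305 + 1×12.011 + 3×15.999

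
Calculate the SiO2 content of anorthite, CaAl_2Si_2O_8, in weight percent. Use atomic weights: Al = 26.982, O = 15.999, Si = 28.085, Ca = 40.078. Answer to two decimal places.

Molar mass of CaAl_2Si_2O_8 = 1·40.078 + 2·26.982 + 2·28.085 + 8·15.999 = 278.204 g/mol.
Each formula unit contains 2 Si, equivalent to 2/1 = 2.0000 mol SiO2.
M(SiO2) = 1×28.085 + 2×15.999 = 60.083 g/mol.
Mass of SiO2 per formula unit = 2.0000 × 60.083 = 120.166 g.
SiO2 wt% = 120.166 / 278.204 × 100 = 43.19%.

43.19 wt%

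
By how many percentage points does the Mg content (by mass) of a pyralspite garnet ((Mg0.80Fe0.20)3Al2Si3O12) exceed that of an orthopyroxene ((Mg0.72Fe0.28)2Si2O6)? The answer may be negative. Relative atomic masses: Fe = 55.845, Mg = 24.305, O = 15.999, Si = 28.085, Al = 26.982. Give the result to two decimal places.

-2.20 percentage points

Mg in (Mg0.80Fe0.20)3Al2Si3O12: molar mass 422.046 g/mol; 2.40×24.305 = 58.332 g → 13.82 wt%.
Mg in (Mg0.72Fe0.28)2Si2O6: molar mass 218.436 g/mol; 1.44×24.305 = 34.999 g → 16.02 wt%.
Difference = 13.82 − 16.02 = -2.20 percentage points.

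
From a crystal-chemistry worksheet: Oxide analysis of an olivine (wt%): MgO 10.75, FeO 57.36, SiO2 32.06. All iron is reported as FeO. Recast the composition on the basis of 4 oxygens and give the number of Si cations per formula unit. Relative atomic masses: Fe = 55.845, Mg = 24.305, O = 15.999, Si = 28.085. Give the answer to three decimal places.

1.001 Si apfu

10.75 wt% MgO ÷ 40.304 g/mol = 0.26672 mol, giving 0.26672 Mg and 0.26672 O.
57.36 wt% FeO ÷ 71.844 g/mol = 0.79840 mol, giving 0.79840 Fe and 0.79840 O.
32.06 wt% SiO2 ÷ 60.083 g/mol = 0.53360 mol, giving 0.53360 Si and 1.06720 O.
Oxygen sums to 2.13232; scaling by 4/2.13232 = 1.87589 puts the formula on 4 O.
Si: 0.53360 × 1.87589 = 1.001 atoms per formula unit.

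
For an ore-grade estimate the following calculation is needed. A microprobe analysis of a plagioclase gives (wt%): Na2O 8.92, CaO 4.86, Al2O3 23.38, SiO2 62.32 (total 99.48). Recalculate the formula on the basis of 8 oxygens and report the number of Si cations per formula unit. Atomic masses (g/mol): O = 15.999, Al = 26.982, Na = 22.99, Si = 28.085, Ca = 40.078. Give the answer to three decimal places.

Na2O (M=61.979): mol = 0.14392; Na = 0.28784, O = 0.14392.
CaO (M=56.077): mol = 0.08667; Ca = 0.08667, O = 0.08667.
Al2O3 (M=101.961): mol = 0.22930; Al = 0.45860, O = 0.68790.
SiO2 (M=60.083): mol = 1.03723; Si = 1.03723, O = 2.07446.
ΣO = 2.99295; factor = 8/ΣO = 2.67295.
Si apfu = 1.03723 × 2.67295 = 2.772.

2.772 Si apfu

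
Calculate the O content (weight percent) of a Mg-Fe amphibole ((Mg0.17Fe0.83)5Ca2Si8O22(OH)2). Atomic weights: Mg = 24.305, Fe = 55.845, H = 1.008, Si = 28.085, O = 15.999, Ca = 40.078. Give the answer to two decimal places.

Molar mass of (Mg0.17Fe0.83)5Ca2Si8O22(OH)2: 0.85*24.305 + 4.15*55.845 + 2*40.078 + 8*28.085 + 24*15.999 + 2*1.008 = 943.244 g/mol.
Mass of O per formula unit: 24 × 15.999 = 383.976 g.
Weight fraction O = 383.976 / 943.244 = 0.4071.

40.71 weight percent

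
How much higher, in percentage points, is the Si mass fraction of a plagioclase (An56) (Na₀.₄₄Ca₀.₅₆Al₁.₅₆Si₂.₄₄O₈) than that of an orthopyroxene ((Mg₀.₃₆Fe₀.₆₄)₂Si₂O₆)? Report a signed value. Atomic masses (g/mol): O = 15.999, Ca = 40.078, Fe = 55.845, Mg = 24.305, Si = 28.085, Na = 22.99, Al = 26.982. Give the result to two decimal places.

1.98 percentage points

First mineral: 68.527 g Si in 271.171 g formula = 25.27 wt% Si.
Second mineral: 56.170 g Si in 241.145 g formula = 23.29 wt% Si.
25.27% − 23.29% gives a difference of 1.98 percentage points.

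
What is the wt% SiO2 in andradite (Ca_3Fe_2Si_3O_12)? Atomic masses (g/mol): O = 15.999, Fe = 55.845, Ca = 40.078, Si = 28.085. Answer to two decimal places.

M(Ca_3Fe_2Si_3O_12) = 508.167 g/mol; M(SiO2) = 60.083 g/mol.
Moles SiO2 per formula unit = 3 Si ÷ 1 = 3.0000.
SiO2 fraction = (3.0000 × 60.083) / 508.167 = 180.249/508.167 = 0.3547.

35.47 wt%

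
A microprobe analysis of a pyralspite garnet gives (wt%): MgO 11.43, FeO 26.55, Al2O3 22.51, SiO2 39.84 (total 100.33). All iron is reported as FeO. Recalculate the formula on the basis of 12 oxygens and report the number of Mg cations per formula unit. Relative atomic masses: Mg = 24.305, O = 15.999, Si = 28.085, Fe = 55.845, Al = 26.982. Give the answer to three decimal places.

11.43 wt% MgO ÷ 40.304 g/mol = 0.28359 mol, giving 0.28359 Mg and 0.28359 O.
26.55 wt% FeO ÷ 71.844 g/mol = 0.36955 mol, giving 0.36955 Fe and 0.36955 O.
22.51 wt% Al2O3 ÷ 101.961 g/mol = 0.22077 mol, giving 0.44154 Al and 0.66231 O.
39.84 wt% SiO2 ÷ 60.083 g/mol = 0.66308 mol, giving 0.66308 Si and 1.32616 O.
Oxygen sums to 2.64161; scaling by 12/2.64161 = 4.54268 puts the formula on 12 O.
Mg: 0.28359 × 4.54268 = 1.288 atoms per formula unit.

1.288 Mg apfu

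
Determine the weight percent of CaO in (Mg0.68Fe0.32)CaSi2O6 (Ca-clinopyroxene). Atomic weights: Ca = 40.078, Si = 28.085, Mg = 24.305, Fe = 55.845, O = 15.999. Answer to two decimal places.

24.74 wt%

Molar mass of (Mg0.68Fe0.32)CaSi2O6 = 0.68*24.305 + 0.32*55.845 + 1*40.078 + 2*28.085 + 6*15.999 = 226.640 g/mol.
Each formula unit contains 1 Ca, equivalent to 1/1 = 1.0000 mol CaO.
M(CaO) = 1×40.078 + 1×15.999 = 56.077 g/mol.
Mass of CaO per formula unit = 1.0000 × 56.077 = 56.077 g.
CaO wt% = 56.077 / 226.640 × 100 = 24.74%.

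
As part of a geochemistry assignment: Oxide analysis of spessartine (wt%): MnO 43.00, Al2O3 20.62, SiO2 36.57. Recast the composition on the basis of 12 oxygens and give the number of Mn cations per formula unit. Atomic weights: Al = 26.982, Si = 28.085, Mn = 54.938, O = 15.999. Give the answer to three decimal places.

2.993 Mn apfu

MnO: 43.00/70.937 = 0.60617 mol → 0.60617 mol Mn, 0.60617 mol O.
Al2O3: 20.62/101.961 = 0.20223 mol → 0.40446 mol Al, 0.60669 mol O.
SiO2: 36.57/60.083 = 0.60866 mol → 0.60866 mol Si, 1.21732 mol O.
Total oxygen = 2.43018 mol. Normalization factor = 12/2.43018 = 4.93791.
Mn per 12 O = 0.60617 × 4.93791 = 2.993.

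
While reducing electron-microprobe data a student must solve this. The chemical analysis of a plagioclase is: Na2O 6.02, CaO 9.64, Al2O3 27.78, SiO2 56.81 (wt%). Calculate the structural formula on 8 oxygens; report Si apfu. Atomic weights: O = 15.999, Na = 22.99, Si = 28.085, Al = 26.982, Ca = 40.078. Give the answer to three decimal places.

2.540 Si apfu

6.02 wt% Na2O ÷ 61.979 g/mol = 0.09713 mol, giving 0.19426 Na and 0.09713 O.
9.64 wt% CaO ÷ 56.077 g/mol = 0.17191 mol, giving 0.17191 Ca and 0.17191 O.
27.78 wt% Al2O3 ÷ 101.961 g/mol = 0.27246 mol, giving 0.54492 Al and 0.81738 O.
56.81 wt% SiO2 ÷ 60.083 g/mol = 0.94553 mol, giving 0.94553 Si and 1.89106 O.
Oxygen sums to 2.97748; scaling by 8/2.97748 = 2.68684 puts the formula on 8 O.
Si: 0.94553 × 2.68684 = 2.540 atoms per formula unit.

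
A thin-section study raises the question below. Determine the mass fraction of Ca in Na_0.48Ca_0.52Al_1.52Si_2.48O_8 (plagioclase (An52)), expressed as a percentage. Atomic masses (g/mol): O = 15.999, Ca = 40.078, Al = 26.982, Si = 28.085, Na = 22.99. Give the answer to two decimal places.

7.70 mass %

Formula mass = 0.48·22.99 + 0.52·40.078 + 1.52·26.982 + 2.48·28.085 + 8·15.999 = 270.531 g/mol, of which 20.841 g is Ca.
So Ca makes up 20.841/270.531 = 0.0770 of the mass, i.e. 7.70%.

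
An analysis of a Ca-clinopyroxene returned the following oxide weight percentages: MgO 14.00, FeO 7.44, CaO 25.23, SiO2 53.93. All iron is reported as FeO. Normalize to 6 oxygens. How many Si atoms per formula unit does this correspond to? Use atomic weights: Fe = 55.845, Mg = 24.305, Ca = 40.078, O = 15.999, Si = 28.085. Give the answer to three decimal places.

MgO (M=40.304): mol = 0.34736; Mg = 0.34736, O = 0.34736.
FeO (M=71.844): mol = 0.10356; Fe = 0.10356, O = 0.10356.
CaO (M=56.077): mol = 0.44992; Ca = 0.44992, O = 0.44992.
SiO2 (M=60.083): mol = 0.89759; Si = 0.89759, O = 1.79518.
ΣO = 2.69602; factor = 6/ΣO = 2.22550.
Si apfu = 0.89759 × 2.22550 = 1.998.

1.998 Si apfu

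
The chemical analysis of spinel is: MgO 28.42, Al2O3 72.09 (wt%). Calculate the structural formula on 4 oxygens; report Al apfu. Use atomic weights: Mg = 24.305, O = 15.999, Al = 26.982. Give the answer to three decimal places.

28.42 wt% MgO ÷ 40.304 g/mol = 0.70514 mol, giving 0.70514 Mg and 0.70514 O.
72.09 wt% Al2O3 ÷ 101.961 g/mol = 0.70704 mol, giving 1.41408 Al and 2.12112 O.
Oxygen sums to 2.82626; scaling by 4/2.82626 = 1.41530 puts the formula on 4 O.
Al: 1.41408 × 1.41530 = 2.001 atoms per formula unit.

2.001 Al apfu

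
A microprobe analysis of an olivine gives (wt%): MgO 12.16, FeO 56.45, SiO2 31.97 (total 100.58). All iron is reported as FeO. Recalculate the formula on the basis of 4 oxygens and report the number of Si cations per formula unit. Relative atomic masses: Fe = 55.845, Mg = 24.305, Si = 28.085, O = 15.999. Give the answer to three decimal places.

0.989 Si apfu

12.16 wt% MgO ÷ 40.304 g/mol = 0.30171 mol, giving 0.30171 Mg and 0.30171 O.
56.45 wt% FeO ÷ 71.844 g/mol = 0.78573 mol, giving 0.78573 Fe and 0.78573 O.
31.97 wt% SiO2 ÷ 60.083 g/mol = 0.53210 mol, giving 0.53210 Si and 1.06420 O.
Oxygen sums to 2.15164; scaling by 4/2.15164 = 1.85905 puts the formula on 4 O.
Si: 0.53210 × 1.85905 = 0.989 atoms per formula unit.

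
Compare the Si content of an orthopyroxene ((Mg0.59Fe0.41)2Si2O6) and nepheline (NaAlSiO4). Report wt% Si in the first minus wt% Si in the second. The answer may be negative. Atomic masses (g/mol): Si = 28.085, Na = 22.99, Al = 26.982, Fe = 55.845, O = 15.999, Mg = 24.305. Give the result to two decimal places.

5.01 percentage points

First mineral: 56.170 g Si in 226.637 g formula = 24.78 wt% Si.
Second mineral: 28.085 g Si in 142.053 g formula = 19.77 wt% Si.
24.78% − 19.77% gives a difference of 5.01 percentage points.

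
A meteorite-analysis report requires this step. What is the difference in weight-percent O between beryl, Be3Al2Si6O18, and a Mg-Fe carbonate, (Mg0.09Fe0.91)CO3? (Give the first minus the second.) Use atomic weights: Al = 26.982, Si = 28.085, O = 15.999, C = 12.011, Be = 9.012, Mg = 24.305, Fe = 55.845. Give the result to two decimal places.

11.11 percentage points

M(Be3Al2Si6O18) = 537.492 g/mol, so wt% O = 287.982/537.492 × 100 = 53.58%.
M((Mg0.09Fe0.91)CO3) = 113.014 g/mol, so wt% O = 47.997/113.014 × 100 = 42.47%.
53.58 − 42.47 = 11.11 pp.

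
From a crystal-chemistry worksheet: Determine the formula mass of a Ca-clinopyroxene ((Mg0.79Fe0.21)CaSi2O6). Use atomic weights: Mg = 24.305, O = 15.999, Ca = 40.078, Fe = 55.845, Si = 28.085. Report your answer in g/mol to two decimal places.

223.17 g/mol

The formula mass is the sum 0.79·24.305 + 0.21·55.845 + 1·40.078 + 2·28.085 + 6·15.999.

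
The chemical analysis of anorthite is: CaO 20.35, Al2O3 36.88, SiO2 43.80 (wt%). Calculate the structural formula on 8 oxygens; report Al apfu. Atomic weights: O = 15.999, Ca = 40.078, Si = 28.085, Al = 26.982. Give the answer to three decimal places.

1.992 Al apfu

CaO: 20.35/56.077 = 0.36289 mol → 0.36289 mol Ca, 0.36289 mol O.
Al2O3: 36.88/101.961 = 0.36171 mol → 0.72342 mol Al, 1.08513 mol O.
SiO2: 43.80/60.083 = 0.72899 mol → 0.72899 mol Si, 1.45798 mol O.
Total oxygen = 2.90600 mol. Normalization factor = 8/2.90600 = 2.75292.
Al per 8 O = 0.72342 × 2.75292 = 1.992.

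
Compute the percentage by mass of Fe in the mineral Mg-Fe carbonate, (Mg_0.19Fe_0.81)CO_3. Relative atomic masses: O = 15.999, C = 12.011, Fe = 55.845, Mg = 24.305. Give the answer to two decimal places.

M((Mg_0.19Fe_0.81)CO_3) = 109.860 g/mol.
Fe contributes 0.81 × 55.845 = 45.234 g per mole.
45.234/109.860 = 0.4117 → 41.17%.

41.17 wt%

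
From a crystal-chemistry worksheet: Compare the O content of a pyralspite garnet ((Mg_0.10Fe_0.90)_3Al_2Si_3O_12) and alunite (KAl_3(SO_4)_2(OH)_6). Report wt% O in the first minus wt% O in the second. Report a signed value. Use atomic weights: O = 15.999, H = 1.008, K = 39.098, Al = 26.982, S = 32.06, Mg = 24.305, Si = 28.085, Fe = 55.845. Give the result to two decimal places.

-14.76 percentage points

First mineral: 191.988 g O in 488.280 g formula = 39.32 wt% O.
Second mineral: 223.986 g O in 414.198 g formula = 54.08 wt% O.
39.32% − 54.08% gives a difference of -14.76 percentage points.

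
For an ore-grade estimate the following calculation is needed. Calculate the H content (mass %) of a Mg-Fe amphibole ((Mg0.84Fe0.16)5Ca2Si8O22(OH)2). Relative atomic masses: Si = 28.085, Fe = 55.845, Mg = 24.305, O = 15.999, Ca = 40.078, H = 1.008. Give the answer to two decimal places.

Formula mass = 4.20·24.305 + 0.80·55.845 + 2·40.078 + 8·28.085 + 24·15.999 + 2·1.008 = 837.585 g/mol, of which 2.016 g is H.
So H makes up 2.016/837.585 = 0.0024 of the mass, i.e. 0.24%.

0.24 mass %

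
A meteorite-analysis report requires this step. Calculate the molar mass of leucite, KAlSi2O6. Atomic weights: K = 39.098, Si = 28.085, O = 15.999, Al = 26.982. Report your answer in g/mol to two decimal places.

218.24 g/mol

The formula mass is the sum 1(39.098) + 1(26.982) + 2(28.085) + 6(15.999).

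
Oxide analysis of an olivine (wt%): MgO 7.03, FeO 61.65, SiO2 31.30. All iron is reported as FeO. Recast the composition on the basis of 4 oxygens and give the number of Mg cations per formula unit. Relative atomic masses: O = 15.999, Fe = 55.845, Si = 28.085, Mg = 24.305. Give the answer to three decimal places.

0.336 Mg apfu

7.03 wt% MgO ÷ 40.304 g/mol = 0.17442 mol, giving 0.17442 Mg and 0.17442 O.
61.65 wt% FeO ÷ 71.844 g/mol = 0.85811 mol, giving 0.85811 Fe and 0.85811 O.
31.30 wt% SiO2 ÷ 60.083 g/mol = 0.52095 mol, giving 0.52095 Si and 1.04190 O.
Oxygen sums to 2.07443; scaling by 4/2.07443 = 1.92824 puts the formula on 4 O.
Mg: 0.17442 × 1.92824 = 0.336 atoms per formula unit.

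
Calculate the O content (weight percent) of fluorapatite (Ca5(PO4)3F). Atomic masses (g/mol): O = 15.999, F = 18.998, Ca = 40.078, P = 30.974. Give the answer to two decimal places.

38.07 weight percent

M(Ca5(PO4)3F) = 504.298 g/mol.
O contributes 12 × 15.999 = 191.988 g per mole.
191.988/504.298 = 0.3807 → 38.07%.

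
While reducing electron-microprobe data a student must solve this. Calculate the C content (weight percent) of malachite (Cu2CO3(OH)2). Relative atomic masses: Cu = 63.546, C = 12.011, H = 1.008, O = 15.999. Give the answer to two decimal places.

Molar mass of Cu2CO3(OH)2: 2·63.546 + 1·12.011 + 5·15.999 + 2·1.008 = 221.114 g/mol.
Mass of C per formula unit: 1 × 12.011 = 12.011 g.
Weight fraction C = 12.011 / 221.114 = 0.0543.

5.43 weight percent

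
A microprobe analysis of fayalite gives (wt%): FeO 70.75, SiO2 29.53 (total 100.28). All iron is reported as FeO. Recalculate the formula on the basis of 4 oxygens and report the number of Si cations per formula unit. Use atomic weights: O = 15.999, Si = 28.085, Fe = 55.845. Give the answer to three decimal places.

FeO: 70.75/71.844 = 0.98477 mol → 0.98477 mol Fe, 0.98477 mol O.
SiO2: 29.53/60.083 = 0.49149 mol → 0.49149 mol Si, 0.98298 mol O.
Total oxygen = 1.96775 mol. Normalization factor = 4/1.96775 = 2.03278.
Si per 4 O = 0.49149 × 2.03278 = 0.999.

0.999 Si apfu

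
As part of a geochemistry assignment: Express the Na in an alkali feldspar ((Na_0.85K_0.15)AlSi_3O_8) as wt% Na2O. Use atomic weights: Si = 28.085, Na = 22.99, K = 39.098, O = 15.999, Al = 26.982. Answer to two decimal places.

M((Na_0.85K_0.15)AlSi_3O_8) = 264.635 g/mol; M(Na2O) = 61.979 g/mol.
Moles Na2O per formula unit = 0.85 Na ÷ 2 = 0.4250.
Na2O fraction = (0.4250 × 61.979) / 264.635 = 26.341/264.635 = 0.0995.

9.95 wt%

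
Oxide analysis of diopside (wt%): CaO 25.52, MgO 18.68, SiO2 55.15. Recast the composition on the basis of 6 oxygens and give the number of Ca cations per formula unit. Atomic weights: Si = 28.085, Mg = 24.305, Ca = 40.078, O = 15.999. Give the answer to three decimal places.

CaO: 25.52/56.077 = 0.45509 mol → 0.45509 mol Ca, 0.45509 mol O.
MgO: 18.68/40.304 = 0.46348 mol → 0.46348 mol Mg, 0.46348 mol O.
SiO2: 55.15/60.083 = 0.91790 mol → 0.91790 mol Si, 1.83580 mol O.
Total oxygen = 2.75437 mol. Normalization factor = 6/2.75437 = 2.17836.
Ca per 6 O = 0.45509 × 2.17836 = 0.991.

0.991 Ca apfu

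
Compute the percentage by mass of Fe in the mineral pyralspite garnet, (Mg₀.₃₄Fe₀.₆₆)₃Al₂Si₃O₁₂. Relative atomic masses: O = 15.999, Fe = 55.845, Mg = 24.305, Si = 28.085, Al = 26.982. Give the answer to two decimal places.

23.75 wt%

Molar mass of (Mg₀.₃₄Fe₀.₆₆)₃Al₂Si₃O₁₂: 1.02*24.305 + 1.98*55.845 + 2*26.982 + 3*28.085 + 12*15.999 = 465.571 g/mol.
Mass of Fe per formula unit: 1.98 × 55.845 = 110.573 g.
Weight fraction Fe = 110.573 / 465.571 = 0.2375.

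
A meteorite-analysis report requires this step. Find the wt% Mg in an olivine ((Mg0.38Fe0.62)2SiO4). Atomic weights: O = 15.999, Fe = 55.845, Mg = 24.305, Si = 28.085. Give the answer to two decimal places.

Formula mass = 0.76×24.305 + 1.24×55.845 + 1×28.085 + 4×15.999 = 179.801 g/mol, of which 18.472 g is Mg.
So Mg makes up 18.472/179.801 = 0.1027 of the mass, i.e. 10.27%.

10.27 weight percent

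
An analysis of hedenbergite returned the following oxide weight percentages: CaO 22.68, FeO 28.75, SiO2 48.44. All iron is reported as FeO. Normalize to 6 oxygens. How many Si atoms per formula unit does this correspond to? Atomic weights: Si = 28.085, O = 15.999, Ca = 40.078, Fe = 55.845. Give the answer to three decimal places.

2.001 Si apfu

22.68 wt% CaO ÷ 56.077 g/mol = 0.40444 mol, giving 0.40444 Ca and 0.40444 O.
28.75 wt% FeO ÷ 71.844 g/mol = 0.40017 mol, giving 0.40017 Fe and 0.40017 O.
48.44 wt% SiO2 ÷ 60.083 g/mol = 0.80622 mol, giving 0.80622 Si and 1.61244 O.
Oxygen sums to 2.41705; scaling by 6/2.41705 = 2.48236 puts the formula on 6 O.
Si: 0.80622 × 2.48236 = 2.001 atoms per formula unit.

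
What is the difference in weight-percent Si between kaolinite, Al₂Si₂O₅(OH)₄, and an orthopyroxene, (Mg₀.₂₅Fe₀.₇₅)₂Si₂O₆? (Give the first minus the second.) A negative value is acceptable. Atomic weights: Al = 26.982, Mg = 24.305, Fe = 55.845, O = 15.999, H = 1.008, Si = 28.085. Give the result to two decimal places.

First mineral: 56.170 g Si in 258.157 g formula = 21.76 wt% Si.
Second mineral: 56.170 g Si in 248.084 g formula = 22.64 wt% Si.
21.76% − 22.64% gives a difference of -0.88 percentage points.

-0.88 percentage points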